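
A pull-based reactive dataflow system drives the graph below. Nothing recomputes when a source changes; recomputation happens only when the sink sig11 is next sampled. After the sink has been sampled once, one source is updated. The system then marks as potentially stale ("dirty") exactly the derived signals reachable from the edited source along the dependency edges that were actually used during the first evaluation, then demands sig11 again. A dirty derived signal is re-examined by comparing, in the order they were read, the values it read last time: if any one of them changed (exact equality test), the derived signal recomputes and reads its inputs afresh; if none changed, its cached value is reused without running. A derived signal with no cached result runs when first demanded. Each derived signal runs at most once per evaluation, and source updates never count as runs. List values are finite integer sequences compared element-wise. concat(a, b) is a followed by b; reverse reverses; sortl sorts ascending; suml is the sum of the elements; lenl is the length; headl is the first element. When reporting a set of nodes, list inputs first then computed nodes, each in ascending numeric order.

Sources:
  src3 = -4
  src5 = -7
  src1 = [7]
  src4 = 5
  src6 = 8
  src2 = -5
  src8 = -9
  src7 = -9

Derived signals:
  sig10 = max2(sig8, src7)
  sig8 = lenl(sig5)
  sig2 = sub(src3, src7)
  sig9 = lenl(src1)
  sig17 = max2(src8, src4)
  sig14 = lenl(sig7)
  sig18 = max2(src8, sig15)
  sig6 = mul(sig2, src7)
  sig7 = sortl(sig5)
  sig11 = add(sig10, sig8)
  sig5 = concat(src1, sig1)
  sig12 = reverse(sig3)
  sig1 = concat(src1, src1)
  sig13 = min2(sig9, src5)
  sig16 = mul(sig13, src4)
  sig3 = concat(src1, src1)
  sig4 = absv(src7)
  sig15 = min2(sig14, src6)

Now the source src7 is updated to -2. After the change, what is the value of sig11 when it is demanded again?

New value of sig11: 6.
Key observation: the change is absorbed at sig10 — it re-runs but produces the same value, and the output's value is unchanged.

First evaluation (everything demanded from the output):
  sig1 = concat([7], [7]) = [7, 7]
  sig5 = concat([7], [7, 7]) = [7, 7, 7]
  sig8 = lenl([7, 7, 7]) = 3
  sig10 = max2(3, -9) = 3
  sig11 = add(3, 3) = 6

Propagation after the edit:
  sig10: runs — src7 -9->-2; result 3 (same value as before).
  sig11: checked — values it read are unchanged (sig10 unchanged, sig8 unchanged); reused cached 6 without running.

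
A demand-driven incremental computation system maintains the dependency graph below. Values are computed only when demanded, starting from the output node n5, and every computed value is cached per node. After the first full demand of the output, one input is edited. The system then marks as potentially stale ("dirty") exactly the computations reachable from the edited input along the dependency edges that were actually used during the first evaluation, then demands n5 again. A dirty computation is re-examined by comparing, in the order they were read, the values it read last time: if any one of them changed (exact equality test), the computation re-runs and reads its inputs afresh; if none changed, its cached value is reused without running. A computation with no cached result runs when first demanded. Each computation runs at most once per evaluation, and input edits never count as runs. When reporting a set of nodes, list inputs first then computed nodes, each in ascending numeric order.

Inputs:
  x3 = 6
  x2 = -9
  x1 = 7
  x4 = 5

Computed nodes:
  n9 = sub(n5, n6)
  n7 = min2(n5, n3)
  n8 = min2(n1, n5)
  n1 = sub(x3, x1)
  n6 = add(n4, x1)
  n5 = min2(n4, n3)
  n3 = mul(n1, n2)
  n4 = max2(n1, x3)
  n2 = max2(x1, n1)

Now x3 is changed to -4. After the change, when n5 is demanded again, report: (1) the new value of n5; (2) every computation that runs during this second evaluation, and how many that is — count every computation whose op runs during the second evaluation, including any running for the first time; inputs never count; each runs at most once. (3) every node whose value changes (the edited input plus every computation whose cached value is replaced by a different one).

First evaluation (everything demanded from the output):
  n1 = sub(6, 7) = -1
  n2 = max2(7, -1) = 7
  n3 = mul(-1, 7) = -7
  n4 = max2(-1, 6) = 6
  n5 = min2(6, -7) = -7

Propagation after the edit:
  n1: runs — x3 6->-4; result -11.
  n2: runs — n1 -1->-11; result 7 (same value as before).
  n3: runs — n1 -1->-11; result -77.
  n4: runs — n1 -1->-11; x3 6->-4; result -4.
  n5: runs — n4 6->-4; n3 -7->-77; result -77.

New value of n5: -77.
Computations that run: n1, n2, n3, n4, n5 — 5 in total.
Values that change: x3, n1, n3, n4, n5.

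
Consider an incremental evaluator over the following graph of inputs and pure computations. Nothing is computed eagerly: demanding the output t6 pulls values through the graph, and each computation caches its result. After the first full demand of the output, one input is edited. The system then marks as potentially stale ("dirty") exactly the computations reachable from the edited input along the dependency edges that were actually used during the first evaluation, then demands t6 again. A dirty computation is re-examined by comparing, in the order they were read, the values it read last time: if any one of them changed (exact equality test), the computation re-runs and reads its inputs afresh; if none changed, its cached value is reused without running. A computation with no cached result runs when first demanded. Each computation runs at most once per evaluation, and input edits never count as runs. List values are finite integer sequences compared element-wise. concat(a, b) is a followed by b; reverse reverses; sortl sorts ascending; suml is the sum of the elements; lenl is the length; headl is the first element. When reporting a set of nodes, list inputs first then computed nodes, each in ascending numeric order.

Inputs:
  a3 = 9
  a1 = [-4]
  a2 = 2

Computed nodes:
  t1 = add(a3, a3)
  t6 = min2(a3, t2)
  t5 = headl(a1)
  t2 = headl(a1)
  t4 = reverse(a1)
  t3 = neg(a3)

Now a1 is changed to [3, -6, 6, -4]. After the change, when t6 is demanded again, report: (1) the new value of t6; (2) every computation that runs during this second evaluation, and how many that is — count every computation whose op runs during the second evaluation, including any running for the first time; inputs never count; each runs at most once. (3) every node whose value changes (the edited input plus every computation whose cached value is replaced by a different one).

Initial pass — values computed on the first demand:
  t2 = headl([-4]) = -4
  t6 = min2(9, -4) = -4

Second demand — change propagation:
  t2: re-runs because a1 [-4]->[3, -6, 6, -4]; new result 3.
  t6: re-runs because t2 -4->3; new result 3.

t6 now evaluates to 3.
Run set: t2, t6 (2 run).
Changed values: a1, t2, t6.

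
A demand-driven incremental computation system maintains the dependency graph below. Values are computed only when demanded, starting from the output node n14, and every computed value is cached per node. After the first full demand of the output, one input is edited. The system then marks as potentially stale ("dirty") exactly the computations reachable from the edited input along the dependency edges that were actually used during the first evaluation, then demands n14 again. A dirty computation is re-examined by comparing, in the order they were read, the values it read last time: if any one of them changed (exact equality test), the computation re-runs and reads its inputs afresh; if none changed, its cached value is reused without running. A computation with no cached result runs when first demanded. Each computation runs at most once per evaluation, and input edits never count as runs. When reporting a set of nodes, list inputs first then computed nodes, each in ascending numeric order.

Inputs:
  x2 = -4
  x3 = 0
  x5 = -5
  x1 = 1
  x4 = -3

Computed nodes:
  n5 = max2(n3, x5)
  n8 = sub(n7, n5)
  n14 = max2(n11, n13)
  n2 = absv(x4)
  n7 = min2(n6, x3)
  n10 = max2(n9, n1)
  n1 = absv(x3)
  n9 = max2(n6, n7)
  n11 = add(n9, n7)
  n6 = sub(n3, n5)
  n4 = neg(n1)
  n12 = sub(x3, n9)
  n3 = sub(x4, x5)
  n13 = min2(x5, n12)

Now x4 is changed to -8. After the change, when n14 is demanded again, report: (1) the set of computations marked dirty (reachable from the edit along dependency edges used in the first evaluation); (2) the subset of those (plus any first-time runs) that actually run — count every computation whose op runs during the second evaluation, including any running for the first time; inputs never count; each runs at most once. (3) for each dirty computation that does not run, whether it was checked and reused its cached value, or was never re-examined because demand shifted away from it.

Marked dirty: n3, n5, n6, n7, n9, n11, n12, n13, n14.
Computations that run: n3, n5, n6 — 3 in total.
Checked but reused from cache: n7, n9, n11, n12, n13, n14.
Key observation: the change is absorbed at n6 — it re-runs but produces the same value, and the output's value is unchanged.

First evaluation (everything demanded from the output):
  n3 = sub(-3, -5) = 2
  n5 = max2(2, -5) = 2
  n6 = sub(2, 2) = 0
  n7 = min2(0, 0) = 0
  n9 = max2(0, 0) = 0
  n11 = add(0, 0) = 0
  n12 = sub(0, 0) = 0
  n13 = min2(-5, 0) = -5
  n14 = max2(0, -5) = 0

Propagation after the edit:
  n3: runs — x4 -3->-8; result -3.
  n5: runs — n3 2->-3; result -3.
  n6: runs — n3 2->-3; n5 2->-3; result 0 (same value as before).
  n7: checked — values it read are unchanged (n6 unchanged, x3 unchanged); reused cached 0 without running.
  n9: checked — values it read are unchanged (n6 unchanged, n7 unchanged); reused cached 0 without running.
  n11: checked — values it read are unchanged (n9 unchanged, n7 unchanged); reused cached 0 without running.
  n12: checked — values it read are unchanged (x3 unchanged, n9 unchanged); reused cached 0 without running.
  n13: checked — values it read are unchanged (x5 unchanged, n12 unchanged); reused cached -5 without running.
  n14: checked — values it read are unchanged (n11 unchanged, n13 unchanged); reused cached 0 without running.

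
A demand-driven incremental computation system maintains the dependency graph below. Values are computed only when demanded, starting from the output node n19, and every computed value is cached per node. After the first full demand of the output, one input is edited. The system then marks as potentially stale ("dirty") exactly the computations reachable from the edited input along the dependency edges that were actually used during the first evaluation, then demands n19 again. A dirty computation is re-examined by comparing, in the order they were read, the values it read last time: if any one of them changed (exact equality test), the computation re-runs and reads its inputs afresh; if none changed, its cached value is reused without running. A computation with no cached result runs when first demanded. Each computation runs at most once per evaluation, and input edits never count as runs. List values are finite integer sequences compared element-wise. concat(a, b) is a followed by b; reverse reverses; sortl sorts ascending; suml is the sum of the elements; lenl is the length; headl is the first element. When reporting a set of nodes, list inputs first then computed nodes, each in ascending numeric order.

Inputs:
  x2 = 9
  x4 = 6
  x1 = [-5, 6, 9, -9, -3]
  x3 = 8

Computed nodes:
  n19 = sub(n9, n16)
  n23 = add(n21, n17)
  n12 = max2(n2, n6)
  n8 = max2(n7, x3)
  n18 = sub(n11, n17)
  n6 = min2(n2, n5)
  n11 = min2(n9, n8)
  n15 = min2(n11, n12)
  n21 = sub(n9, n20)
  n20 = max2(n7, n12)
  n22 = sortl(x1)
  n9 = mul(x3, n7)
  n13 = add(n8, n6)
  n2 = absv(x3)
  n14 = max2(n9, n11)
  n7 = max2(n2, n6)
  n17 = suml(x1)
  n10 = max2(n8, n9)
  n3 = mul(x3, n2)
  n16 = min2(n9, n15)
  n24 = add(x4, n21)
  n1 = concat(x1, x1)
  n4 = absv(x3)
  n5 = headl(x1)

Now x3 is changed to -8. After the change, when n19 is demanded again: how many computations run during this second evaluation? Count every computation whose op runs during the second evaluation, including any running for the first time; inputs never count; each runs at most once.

Computations that run: n2, n8, n9, n11, n15, n16, n19 — 7 in total.
Key observation: the cutoff stops propagation at n6 — its inputs' values are unchanged, so it reuses its cache.

First evaluation (everything demanded from the output):
  n2 = absv(8) = 8
  n5 = headl([-5, 6, 9, -9, -3]) = -5
  n6 = min2(8, -5) = -5
  n7 = max2(8, -5) = 8
  n8 = max2(8, 8) = 8
  n9 = mul(8, 8) = 64
  n11 = min2(64, 8) = 8
  n12 = max2(8, -5) = 8
  n15 = min2(8, 8) = 8
  n16 = min2(64, 8) = 8
  n19 = sub(64, 8) = 56

Propagation after the edit:
  n2: runs — x3 8->-8; result 8 (same value as before).
  n6: checked — values it read are unchanged (n2 unchanged, n5 unchanged); reused cached -5 without running.
  n7: checked — values it read are unchanged (n2 unchanged, n6 unchanged); reused cached 8 without running.
  n8: runs — x3 8->-8; result 8 (same value as before).
  n9: runs — x3 8->-8; result -64.
  n11: runs — n9 64->-64; result -64.
  n12: checked — values it read are unchanged (n2 unchanged, n6 unchanged); reused cached 8 without running.
  n15: runs — n11 8->-64; result -64.
  n16: runs — n9 64->-64; n15 8->-64; result -64.
  n19: runs — n9 64->-64; n16 8->-64; result 0.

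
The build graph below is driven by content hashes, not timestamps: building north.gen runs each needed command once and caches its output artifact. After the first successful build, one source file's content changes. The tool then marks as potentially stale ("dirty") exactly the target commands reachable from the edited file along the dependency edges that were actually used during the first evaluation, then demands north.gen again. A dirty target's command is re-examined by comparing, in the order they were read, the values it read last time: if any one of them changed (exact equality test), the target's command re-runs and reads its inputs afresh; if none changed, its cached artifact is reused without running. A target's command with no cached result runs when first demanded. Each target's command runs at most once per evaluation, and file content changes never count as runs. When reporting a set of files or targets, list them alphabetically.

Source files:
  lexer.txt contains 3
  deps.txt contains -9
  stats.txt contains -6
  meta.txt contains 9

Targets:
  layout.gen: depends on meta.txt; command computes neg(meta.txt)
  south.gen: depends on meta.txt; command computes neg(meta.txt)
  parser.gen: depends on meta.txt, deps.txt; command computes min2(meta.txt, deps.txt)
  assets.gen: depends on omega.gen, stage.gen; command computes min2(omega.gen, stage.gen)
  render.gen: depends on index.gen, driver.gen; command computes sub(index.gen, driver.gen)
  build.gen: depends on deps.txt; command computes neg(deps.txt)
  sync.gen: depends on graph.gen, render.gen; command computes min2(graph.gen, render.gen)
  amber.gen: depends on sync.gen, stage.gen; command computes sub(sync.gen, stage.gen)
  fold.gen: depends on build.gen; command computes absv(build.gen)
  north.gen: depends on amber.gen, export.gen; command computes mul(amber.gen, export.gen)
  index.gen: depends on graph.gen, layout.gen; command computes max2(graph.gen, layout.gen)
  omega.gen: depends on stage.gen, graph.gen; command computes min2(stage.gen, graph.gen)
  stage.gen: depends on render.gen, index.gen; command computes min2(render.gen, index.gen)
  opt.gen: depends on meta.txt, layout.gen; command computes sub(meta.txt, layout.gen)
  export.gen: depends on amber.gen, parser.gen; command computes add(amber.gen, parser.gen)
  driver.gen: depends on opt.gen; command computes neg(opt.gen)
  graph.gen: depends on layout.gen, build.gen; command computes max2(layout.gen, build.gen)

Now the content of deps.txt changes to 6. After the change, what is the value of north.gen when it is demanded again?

north.gen now evaluates to 0.

Initial pass — values computed on the first demand:
  build.gen = neg(-9) = 9
  layout.gen = neg(9) = -9
  graph.gen = max2(-9, 9) = 9
  index.gen = max2(9, -9) = 9
  opt.gen = sub(9, -9) = 18
  driver.gen = neg(18) = -18
  parser.gen = min2(9, -9) = -9
  render.gen = sub(9, -18) = 27
  stage.gen = min2(27, 9) = 9
  sync.gen = min2(9, 27) = 9
  amber.gen = sub(9, 9) = 0
  export.gen = add(0, -9) = -9
  north.gen = mul(0, -9) = 0

Second demand — change propagation:
  build.gen: re-runs because deps.txt -9->6; new result -6.
  graph.gen: re-runs because build.gen 9->-6; new result -6.
  index.gen: re-runs because graph.gen 9->-6; new result -6.
  parser.gen: re-runs because deps.txt -9->6; new result 6.
  render.gen: re-runs because index.gen 9->-6; new result 12.
  stage.gen: re-runs because render.gen 27->12; index.gen 9->-6; new result -6.
  sync.gen: re-runs because graph.gen 9->-6; render.gen 27->12; new result -6.
  amber.gen: re-runs because sync.gen 9->-6; stage.gen 9->-6; new result 0 (unchanged).
  export.gen: re-runs because parser.gen -9->6; new result 6.
  north.gen: re-runs because export.gen -9->6; new result 0 (unchanged).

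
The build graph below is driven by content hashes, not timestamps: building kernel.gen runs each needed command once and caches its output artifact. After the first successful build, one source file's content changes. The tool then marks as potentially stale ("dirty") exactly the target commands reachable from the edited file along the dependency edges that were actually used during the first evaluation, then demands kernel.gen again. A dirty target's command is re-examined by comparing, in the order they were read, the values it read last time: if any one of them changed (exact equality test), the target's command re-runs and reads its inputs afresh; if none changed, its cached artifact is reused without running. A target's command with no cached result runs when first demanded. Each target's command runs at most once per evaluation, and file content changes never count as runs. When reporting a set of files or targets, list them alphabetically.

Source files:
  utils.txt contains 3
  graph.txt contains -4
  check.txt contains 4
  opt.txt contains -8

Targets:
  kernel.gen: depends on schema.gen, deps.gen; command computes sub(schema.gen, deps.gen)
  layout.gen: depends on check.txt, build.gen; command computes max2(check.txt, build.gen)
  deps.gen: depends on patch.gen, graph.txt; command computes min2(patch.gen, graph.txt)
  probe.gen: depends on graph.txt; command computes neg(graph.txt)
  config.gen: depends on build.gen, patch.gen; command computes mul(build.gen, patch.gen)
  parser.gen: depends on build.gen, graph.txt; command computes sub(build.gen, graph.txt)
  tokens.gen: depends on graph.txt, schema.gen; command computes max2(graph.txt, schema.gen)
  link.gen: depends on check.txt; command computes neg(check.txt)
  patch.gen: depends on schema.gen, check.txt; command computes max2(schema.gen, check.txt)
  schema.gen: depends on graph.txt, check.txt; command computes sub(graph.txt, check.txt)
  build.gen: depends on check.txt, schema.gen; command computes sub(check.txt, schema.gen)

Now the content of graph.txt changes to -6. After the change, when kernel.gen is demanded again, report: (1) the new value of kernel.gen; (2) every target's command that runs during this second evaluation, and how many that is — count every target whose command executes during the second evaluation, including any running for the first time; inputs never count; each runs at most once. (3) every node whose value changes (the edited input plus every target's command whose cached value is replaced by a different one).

kernel.gen now evaluates to -4.
Run set: deps.gen, kernel.gen, patch.gen, schema.gen (4 run).
Changed values: deps.gen, graph.txt, schema.gen.

Initial pass — values computed on the first demand:
  schema.gen = sub(-4, 4) = -8
  patch.gen = max2(-8, 4) = 4
  deps.gen = min2(4, -4) = -4
  kernel.gen = sub(-8, -4) = -4

Second demand — change propagation:
  schema.gen: re-runs because graph.txt -4->-6; new result -10.
  patch.gen: re-runs because schema.gen -8->-10; new result 4 (unchanged).
  deps.gen: re-runs because graph.txt -4->-6; new result -6.
  kernel.gen: re-runs because schema.gen -8->-10; deps.gen -4->-6; new result -4 (unchanged).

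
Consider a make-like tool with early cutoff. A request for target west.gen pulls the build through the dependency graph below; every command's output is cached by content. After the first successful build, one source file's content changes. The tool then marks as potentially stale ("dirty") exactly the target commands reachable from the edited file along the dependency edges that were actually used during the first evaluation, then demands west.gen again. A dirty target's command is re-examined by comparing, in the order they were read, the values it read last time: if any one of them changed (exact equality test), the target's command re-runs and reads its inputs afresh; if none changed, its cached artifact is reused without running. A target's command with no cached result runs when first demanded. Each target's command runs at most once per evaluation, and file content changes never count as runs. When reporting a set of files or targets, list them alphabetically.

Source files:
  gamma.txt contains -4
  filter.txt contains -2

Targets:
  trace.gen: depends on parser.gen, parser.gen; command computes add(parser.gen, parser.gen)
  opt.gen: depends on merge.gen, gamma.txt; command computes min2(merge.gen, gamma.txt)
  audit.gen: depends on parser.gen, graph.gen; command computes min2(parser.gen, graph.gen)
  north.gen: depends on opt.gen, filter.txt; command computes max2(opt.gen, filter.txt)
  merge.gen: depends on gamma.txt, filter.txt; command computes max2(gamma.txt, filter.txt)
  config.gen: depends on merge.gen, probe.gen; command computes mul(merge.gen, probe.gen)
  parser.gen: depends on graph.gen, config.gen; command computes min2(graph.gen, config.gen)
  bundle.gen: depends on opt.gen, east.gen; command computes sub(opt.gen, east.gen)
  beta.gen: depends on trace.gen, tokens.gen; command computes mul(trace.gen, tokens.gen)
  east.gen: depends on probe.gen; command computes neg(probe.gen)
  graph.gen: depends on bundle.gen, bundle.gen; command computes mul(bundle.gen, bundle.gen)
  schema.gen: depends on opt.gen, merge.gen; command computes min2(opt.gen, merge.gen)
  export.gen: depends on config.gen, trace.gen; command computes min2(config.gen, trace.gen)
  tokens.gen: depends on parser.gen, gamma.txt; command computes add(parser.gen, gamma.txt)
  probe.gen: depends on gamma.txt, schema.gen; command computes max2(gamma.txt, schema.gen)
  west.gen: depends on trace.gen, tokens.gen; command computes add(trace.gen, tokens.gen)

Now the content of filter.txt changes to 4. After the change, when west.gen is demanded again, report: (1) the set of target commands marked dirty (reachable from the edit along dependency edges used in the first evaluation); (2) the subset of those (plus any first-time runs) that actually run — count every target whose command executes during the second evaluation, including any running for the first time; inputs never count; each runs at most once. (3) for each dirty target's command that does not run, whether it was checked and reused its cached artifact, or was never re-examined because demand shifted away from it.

The edit dirties: bundle.gen, config.gen, east.gen, graph.gen, merge.gen, opt.gen, parser.gen, probe.gen, schema.gen, tokens.gen, trace.gen, west.gen.
8 target commands run: config.gen, merge.gen, opt.gen, parser.gen, schema.gen, tokens.gen, trace.gen, west.gen.
Cache hits after checking: bundle.gen, east.gen, graph.gen, probe.gen.
Note where the cutoff bites: probe.gen is checked, finds nothing changed, and keeps its cache.

First demand of the output computes:
  merge.gen = max2(-4, -2) = -2
  opt.gen = min2(-2, -4) = -4
  schema.gen = min2(-4, -2) = -4
  probe.gen = max2(-4, -4) = -4
  config.gen = mul(-2, -4) = 8
  east.gen = neg(-4) = 4
  bundle.gen = sub(-4, 4) = -8
  graph.gen = mul(-8, -8) = 64
  parser.gen = min2(64, 8) = 8
  tokens.gen = add(8, -4) = 4
  trace.gen = add(8, 8) = 16
  west.gen = add(16, 4) = 20

After the edit, cleaning proceeds:
  merge.gen: a read changed (filter.txt -2->4) — executes, giving 4.
  opt.gen: a read changed (merge.gen -2->4) — executes, giving -4 — identical to its old value.
  schema.gen: a read changed (merge.gen -2->4) — executes, giving -4 — identical to its old value.
  probe.gen: dirty, but its reads are unchanged (gamma.txt unchanged, schema.gen unchanged); cached -4 stands.
  config.gen: a read changed (merge.gen -2->4) — executes, giving -16.
  east.gen: dirty, but its reads are unchanged (probe.gen unchanged); cached 4 stands.
  bundle.gen: dirty, but its reads are unchanged (opt.gen unchanged, east.gen unchanged); cached -8 stands.
  graph.gen: dirty, but its reads are unchanged (bundle.gen unchanged, bundle.gen unchanged); cached 64 stands.
  parser.gen: a read changed (config.gen 8->-16) — executes, giving -16.
  tokens.gen: a read changed (parser.gen 8->-16) — executes, giving -20.
  trace.gen: a read changed (parser.gen 8->-16; parser.gen 8->-16) — executes, giving -32.
  west.gen: a read changed (trace.gen 16->-32; tokens.gen 4->-20) — executes, giving -52.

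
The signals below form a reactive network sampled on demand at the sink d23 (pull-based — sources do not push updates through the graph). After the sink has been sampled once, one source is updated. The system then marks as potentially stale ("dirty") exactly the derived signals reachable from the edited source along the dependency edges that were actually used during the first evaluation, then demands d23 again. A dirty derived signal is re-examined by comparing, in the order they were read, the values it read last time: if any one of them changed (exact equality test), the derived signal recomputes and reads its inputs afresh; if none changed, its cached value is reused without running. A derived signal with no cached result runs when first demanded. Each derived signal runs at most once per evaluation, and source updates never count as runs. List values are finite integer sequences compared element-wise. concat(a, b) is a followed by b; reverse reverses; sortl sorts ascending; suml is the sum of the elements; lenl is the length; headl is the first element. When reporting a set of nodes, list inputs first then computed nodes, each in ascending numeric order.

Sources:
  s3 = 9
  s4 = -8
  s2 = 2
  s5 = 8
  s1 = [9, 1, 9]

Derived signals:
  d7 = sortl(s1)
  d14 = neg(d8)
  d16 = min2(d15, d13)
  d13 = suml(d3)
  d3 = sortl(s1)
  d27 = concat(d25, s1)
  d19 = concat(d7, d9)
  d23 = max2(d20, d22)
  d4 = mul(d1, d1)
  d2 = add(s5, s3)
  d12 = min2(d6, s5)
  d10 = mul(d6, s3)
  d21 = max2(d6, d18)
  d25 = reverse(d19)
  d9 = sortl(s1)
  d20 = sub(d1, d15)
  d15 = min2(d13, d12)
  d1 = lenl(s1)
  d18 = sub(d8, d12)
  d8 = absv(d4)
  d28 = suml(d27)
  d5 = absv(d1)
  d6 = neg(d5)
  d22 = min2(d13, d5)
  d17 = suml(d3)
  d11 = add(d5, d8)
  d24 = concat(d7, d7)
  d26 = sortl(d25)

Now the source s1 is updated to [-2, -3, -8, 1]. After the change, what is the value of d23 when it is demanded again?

d23 now evaluates to 16.

Initial pass — values computed on the first demand:
  d1 = lenl([9, 1, 9]) = 3
  d3 = sortl([9, 1, 9]) = [1, 9, 9]
  d5 = absv(3) = 3
  d6 = neg(3) = -3
  d12 = min2(-3, 8) = -3
  d13 = suml([1, 9, 9]) = 19
  d15 = min2(19, -3) = -3
  d20 = sub(3, -3) = 6
  d22 = min2(19, 3) = 3
  d23 = max2(6, 3) = 6

Second demand — change propagation:
  d1: re-runs because s1 [9, 1, 9]->[-2, -3, -8, 1]; new result 4.
  d3: re-runs because s1 [9, 1, 9]->[-2, -3, -8, 1]; new result [-8, -3, -2, 1].
  d5: re-runs because d1 3->4; new result 4.
  d6: re-runs because d5 3->4; new result -4.
  d12: re-runs because d6 -3->-4; new result -4.
  d13: re-runs because d3 [1, 9, 9]->[-8, -3, -2, 1]; new result -12.
  d15: re-runs because d13 19->-12; d12 -3->-4; new result -12.
  d20: re-runs because d1 3->4; d15 -3->-12; new result 16.
  d22: re-runs because d13 19->-12; d5 3->4; new result -12.
  d23: re-runs because d20 6->16; d22 3->-12; new result 16.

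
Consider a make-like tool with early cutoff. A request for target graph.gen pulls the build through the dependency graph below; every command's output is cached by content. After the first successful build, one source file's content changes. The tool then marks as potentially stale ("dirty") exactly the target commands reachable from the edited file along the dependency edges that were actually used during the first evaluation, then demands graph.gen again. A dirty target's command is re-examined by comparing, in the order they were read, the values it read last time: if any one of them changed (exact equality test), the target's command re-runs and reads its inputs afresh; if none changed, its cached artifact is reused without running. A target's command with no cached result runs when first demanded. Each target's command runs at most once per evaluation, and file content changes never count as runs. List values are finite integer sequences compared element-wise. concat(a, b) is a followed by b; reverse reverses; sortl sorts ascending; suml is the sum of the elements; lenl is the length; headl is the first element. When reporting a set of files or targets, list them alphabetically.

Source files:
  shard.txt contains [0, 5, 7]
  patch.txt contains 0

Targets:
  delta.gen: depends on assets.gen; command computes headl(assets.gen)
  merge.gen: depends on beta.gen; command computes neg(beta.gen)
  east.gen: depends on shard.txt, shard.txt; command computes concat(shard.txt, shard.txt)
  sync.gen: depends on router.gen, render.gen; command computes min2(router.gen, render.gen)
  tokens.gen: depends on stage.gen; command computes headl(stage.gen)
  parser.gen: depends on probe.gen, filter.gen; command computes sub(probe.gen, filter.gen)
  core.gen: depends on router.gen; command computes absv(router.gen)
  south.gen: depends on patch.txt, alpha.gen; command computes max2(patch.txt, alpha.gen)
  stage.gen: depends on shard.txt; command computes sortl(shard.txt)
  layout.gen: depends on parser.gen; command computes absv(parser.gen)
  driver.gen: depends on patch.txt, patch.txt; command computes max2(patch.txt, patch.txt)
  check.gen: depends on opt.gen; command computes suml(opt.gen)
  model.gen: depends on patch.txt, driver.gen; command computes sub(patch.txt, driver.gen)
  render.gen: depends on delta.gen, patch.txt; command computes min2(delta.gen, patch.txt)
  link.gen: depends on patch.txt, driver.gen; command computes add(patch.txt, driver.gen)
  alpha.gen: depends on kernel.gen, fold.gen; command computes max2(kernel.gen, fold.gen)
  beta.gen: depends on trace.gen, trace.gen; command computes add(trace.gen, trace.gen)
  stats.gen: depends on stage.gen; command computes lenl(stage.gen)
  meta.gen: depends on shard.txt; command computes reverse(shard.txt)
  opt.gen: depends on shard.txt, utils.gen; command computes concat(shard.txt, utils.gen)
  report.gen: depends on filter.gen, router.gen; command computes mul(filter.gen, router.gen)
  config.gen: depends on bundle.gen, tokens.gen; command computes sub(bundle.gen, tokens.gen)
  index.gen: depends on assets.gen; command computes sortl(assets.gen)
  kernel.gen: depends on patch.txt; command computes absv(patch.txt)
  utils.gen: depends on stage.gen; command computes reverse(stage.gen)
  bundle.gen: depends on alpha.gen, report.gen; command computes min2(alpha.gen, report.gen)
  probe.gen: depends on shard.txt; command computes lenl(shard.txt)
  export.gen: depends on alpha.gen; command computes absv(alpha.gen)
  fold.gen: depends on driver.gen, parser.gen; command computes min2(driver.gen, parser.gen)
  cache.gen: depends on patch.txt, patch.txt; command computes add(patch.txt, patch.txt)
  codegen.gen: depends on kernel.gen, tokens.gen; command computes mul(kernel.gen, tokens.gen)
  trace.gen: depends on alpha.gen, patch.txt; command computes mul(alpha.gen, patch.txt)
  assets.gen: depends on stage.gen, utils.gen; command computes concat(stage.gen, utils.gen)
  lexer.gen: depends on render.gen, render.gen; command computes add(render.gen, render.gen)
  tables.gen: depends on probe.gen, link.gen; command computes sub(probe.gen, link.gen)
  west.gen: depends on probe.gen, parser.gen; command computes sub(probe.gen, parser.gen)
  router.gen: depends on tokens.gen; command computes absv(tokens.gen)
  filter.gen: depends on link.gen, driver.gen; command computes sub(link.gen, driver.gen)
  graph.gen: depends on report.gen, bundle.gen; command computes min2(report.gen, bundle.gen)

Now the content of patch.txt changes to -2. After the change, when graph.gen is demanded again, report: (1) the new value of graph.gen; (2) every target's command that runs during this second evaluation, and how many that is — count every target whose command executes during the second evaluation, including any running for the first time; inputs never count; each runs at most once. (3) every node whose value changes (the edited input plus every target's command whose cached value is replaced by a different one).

First demand of the output computes:
  driver.gen = max2(0, 0) = 0
  kernel.gen = absv(0) = 0
  link.gen = add(0, 0) = 0
  filter.gen = sub(0, 0) = 0
  probe.gen = lenl([0, 5, 7]) = 3
  parser.gen = sub(3, 0) = 3
  fold.gen = min2(0, 3) = 0
  alpha.gen = max2(0, 0) = 0
  stage.gen = sortl([0, 5, 7]) = [0, 5, 7]
  tokens.gen = headl([0, 5, 7]) = 0
  router.gen = absv(0) = 0
  report.gen = mul(0, 0) = 0
  bundle.gen = min2(0, 0) = 0
  graph.gen = min2(0, 0) = 0

After the edit, cleaning proceeds:
  driver.gen: a read changed (patch.txt 0->-2; patch.txt 0->-2) — executes, giving -2.
  kernel.gen: a read changed (patch.txt 0->-2) — executes, giving 2.
  link.gen: a read changed (patch.txt 0->-2; driver.gen 0->-2) — executes, giving -4.
  filter.gen: a read changed (link.gen 0->-4; driver.gen 0->-2) — executes, giving -2.
  parser.gen: a read changed (filter.gen 0->-2) — executes, giving 5.
  fold.gen: a read changed (driver.gen 0->-2; parser.gen 3->5) — executes, giving -2.
  alpha.gen: a read changed (kernel.gen 0->2; fold.gen 0->-2) — executes, giving 2.
  report.gen: a read changed (filter.gen 0->-2) — executes, giving 0 — identical to its old value.
  bundle.gen: a read changed (alpha.gen 0->2) — executes, giving 0 — identical to its old value.
  graph.gen: dirty, but its reads are unchanged (report.gen unchanged, bundle.gen unchanged); cached 0 stands.

Note where the cutoff bites: graph.gen is checked, finds nothing changed, and keeps its cache.

Demanding graph.gen again yields 0.
9 target commands run: alpha.gen, bundle.gen, driver.gen, filter.gen, fold.gen, kernel.gen, link.gen, parser.gen, report.gen.
The nodes whose values change: alpha.gen, driver.gen, filter.gen, fold.gen, kernel.gen, link.gen, parser.gen, patch.txt.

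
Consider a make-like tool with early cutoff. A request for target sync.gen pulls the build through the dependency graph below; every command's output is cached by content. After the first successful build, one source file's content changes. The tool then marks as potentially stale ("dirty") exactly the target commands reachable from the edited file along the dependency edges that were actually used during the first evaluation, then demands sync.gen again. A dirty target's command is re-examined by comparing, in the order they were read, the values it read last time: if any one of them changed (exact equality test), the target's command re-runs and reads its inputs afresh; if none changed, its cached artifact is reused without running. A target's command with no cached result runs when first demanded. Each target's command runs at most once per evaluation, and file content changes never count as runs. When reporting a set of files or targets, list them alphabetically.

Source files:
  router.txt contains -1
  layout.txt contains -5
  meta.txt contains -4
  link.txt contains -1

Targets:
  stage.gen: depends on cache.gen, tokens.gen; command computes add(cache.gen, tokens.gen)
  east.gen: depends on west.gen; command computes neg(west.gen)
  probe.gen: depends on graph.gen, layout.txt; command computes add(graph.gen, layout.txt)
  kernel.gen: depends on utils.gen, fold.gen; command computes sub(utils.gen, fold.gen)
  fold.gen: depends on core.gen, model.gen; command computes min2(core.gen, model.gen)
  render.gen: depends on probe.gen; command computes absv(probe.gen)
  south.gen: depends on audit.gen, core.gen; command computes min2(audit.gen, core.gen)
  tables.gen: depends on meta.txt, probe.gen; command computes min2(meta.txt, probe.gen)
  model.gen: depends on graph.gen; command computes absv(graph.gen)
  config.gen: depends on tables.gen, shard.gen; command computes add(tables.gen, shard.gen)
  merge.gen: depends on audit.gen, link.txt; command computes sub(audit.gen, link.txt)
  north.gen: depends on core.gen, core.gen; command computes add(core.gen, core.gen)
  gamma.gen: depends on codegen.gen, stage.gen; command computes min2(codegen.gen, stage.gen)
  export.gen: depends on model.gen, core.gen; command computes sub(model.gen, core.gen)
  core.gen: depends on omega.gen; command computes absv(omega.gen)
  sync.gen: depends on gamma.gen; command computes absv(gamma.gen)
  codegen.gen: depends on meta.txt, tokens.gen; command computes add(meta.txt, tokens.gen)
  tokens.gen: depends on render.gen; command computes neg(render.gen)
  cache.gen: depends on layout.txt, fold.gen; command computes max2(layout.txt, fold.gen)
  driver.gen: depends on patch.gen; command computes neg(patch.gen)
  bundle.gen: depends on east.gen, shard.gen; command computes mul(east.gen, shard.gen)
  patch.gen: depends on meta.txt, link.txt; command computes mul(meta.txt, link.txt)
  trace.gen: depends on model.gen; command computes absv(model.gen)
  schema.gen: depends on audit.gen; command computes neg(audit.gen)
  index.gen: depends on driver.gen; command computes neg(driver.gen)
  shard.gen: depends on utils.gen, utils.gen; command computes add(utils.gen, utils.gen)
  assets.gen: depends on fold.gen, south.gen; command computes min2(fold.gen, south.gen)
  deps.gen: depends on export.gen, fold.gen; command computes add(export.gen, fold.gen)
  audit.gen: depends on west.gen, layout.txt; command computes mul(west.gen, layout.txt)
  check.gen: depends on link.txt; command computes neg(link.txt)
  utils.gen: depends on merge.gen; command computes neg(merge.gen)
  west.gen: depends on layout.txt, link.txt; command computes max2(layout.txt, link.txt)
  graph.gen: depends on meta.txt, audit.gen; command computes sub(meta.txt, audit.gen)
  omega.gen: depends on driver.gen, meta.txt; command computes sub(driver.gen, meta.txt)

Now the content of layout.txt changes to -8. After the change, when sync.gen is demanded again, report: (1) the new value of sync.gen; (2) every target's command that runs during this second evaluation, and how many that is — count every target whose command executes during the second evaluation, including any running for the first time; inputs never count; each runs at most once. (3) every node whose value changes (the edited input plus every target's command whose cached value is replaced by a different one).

First demand of the output computes:
  patch.gen = mul(-4, -1) = 4
  driver.gen = neg(4) = -4
  omega.gen = sub(-4, -4) = 0
  core.gen = absv(0) = 0
  west.gen = max2(-5, -1) = -1
  audit.gen = mul(-1, -5) = 5
  graph.gen = sub(-4, 5) = -9
  model.gen = absv(-9) = 9
  fold.gen = min2(0, 9) = 0
  cache.gen = max2(-5, 0) = 0
  probe.gen = add(-9, -5) = -14
  render.gen = absv(-14) = 14
  tokens.gen = neg(14) = -14
  codegen.gen = add(-4, -14) = -18
  stage.gen = add(0, -14) = -14
  gamma.gen = min2(-18, -14) = -18
  sync.gen = absv(-18) = 18

After the edit, cleaning proceeds:
  west.gen: a read changed (layout.txt -5->-8) — executes, giving -1 — identical to its old value.
  audit.gen: a read changed (layout.txt -5->-8) — executes, giving 8.
  graph.gen: a read changed (audit.gen 5->8) — executes, giving -12.
  model.gen: a read changed (graph.gen -9->-12) — executes, giving 12.
  fold.gen: a read changed (model.gen 9->12) — executes, giving 0 — identical to its old value.
  cache.gen: a read changed (layout.txt -5->-8) — executes, giving 0 — identical to its old value.
  probe.gen: a read changed (graph.gen -9->-12; layout.txt -5->-8) — executes, giving -20.
  render.gen: a read changed (probe.gen -14->-20) — executes, giving 20.
  tokens.gen: a read changed (render.gen 14->20) — executes, giving -20.
  codegen.gen: a read changed (tokens.gen -14->-20) — executes, giving -24.
  stage.gen: a read changed (tokens.gen -14->-20) — executes, giving -20.
  gamma.gen: a read changed (codegen.gen -18->-24; stage.gen -14->-20) — executes, giving -24.
  sync.gen: a read changed (gamma.gen -18->-24) — executes, giving 24.

Demanding sync.gen again yields 24.
13 target commands run: audit.gen, cache.gen, codegen.gen, fold.gen, gamma.gen, graph.gen, model.gen, probe.gen, render.gen, stage.gen, sync.gen, tokens.gen, west.gen.
The nodes whose values change: audit.gen, codegen.gen, gamma.gen, graph.gen, layout.txt, model.gen, probe.gen, render.gen, stage.gen, sync.gen, tokens.gen.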